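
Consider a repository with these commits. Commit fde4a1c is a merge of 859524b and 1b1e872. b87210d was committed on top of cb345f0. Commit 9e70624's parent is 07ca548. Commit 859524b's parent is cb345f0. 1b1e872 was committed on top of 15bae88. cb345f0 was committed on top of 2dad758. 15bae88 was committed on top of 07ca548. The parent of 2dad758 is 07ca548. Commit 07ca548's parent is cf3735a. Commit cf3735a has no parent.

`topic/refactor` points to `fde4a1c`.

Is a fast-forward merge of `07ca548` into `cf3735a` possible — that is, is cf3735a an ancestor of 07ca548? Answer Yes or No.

A fast-forward from cf3735a to 07ca548 is possible iff cf3735a is an ancestor of 07ca548.
Ancestors of 07ca548: {07ca548, cf3735a}.
cf3735a is among them, so fast-forward is possible.

Yes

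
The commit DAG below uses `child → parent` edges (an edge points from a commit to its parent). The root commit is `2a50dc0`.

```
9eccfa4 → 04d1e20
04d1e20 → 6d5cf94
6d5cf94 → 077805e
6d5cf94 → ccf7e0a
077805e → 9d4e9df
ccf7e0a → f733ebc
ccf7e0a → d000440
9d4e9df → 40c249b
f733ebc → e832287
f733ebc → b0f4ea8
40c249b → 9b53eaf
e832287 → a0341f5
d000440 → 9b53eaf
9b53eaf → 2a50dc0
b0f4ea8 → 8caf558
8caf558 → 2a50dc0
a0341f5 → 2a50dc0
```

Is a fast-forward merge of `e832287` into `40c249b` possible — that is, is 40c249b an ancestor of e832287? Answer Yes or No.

No

A fast-forward from 40c249b to e832287 is possible iff 40c249b is an ancestor of e832287.
Ancestors of e832287: {2a50dc0, a0341f5, e832287}.
40c249b is not among them, so fast-forward is not possible.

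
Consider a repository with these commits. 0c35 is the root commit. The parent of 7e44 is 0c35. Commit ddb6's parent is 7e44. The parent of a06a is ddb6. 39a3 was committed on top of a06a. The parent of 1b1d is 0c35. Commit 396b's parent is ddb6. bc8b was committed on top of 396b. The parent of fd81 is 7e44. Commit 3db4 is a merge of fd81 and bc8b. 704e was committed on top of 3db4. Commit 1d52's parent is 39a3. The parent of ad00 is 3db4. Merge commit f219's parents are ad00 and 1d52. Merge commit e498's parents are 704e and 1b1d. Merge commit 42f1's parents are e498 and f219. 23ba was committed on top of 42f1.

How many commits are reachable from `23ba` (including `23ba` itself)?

17

Walking parent pointers from 23ba: reachable set = {0c35, 1b1d, 1d52, 23ba, 396b, 39a3, 3db4, 42f1, 704e, 7e44, a06a, ad00, bc8b, ddb6, e498, f219, fd81}.
That is 17 commits.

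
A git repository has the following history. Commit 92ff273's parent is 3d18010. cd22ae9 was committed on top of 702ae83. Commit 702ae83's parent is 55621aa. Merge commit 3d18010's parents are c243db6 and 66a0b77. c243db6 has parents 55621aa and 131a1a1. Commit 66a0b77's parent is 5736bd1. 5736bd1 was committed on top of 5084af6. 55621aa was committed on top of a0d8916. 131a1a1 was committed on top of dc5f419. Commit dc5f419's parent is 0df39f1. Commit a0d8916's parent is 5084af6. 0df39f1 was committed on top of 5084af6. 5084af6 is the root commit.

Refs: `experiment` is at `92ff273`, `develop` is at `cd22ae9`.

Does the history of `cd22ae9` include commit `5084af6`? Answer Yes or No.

Yes

Ancestors of cd22ae9 (commits reachable by following parents): {5084af6, 55621aa, 702ae83, a0d8916, cd22ae9}.
5084af6 is in that set, so it is an ancestor of cd22ae9.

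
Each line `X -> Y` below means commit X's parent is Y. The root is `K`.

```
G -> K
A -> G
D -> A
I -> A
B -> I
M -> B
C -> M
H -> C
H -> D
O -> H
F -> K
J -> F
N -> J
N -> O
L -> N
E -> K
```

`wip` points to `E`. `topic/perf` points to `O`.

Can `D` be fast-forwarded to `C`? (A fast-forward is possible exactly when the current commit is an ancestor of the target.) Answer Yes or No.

No

A fast-forward from D to C is possible iff D is an ancestor of C.
Ancestors of C: {A, B, C, G, I, K, M}.
D is not among them, so fast-forward is not possible.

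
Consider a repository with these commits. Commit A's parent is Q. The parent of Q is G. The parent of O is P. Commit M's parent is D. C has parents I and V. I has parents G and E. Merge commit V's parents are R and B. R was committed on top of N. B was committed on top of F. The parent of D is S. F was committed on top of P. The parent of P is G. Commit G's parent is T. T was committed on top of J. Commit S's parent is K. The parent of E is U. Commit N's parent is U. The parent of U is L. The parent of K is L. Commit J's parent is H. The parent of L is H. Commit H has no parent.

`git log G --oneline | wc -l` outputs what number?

4

Walking parent pointers from G: reachable set = {G, H, J, T}.
That is 4 commits.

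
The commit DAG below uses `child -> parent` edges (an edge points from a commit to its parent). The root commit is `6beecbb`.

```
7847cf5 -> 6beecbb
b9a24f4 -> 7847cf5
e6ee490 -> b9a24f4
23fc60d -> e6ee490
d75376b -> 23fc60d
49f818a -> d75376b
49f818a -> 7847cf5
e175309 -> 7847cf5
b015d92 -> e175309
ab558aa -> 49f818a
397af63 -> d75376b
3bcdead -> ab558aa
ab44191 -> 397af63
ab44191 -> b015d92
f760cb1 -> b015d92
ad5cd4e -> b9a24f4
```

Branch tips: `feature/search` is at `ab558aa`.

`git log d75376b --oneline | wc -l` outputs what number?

Walking parent pointers from d75376b: reachable set = {23fc60d, 6beecbb, 7847cf5, b9a24f4, d75376b, e6ee490}.
That is 6 commits.

6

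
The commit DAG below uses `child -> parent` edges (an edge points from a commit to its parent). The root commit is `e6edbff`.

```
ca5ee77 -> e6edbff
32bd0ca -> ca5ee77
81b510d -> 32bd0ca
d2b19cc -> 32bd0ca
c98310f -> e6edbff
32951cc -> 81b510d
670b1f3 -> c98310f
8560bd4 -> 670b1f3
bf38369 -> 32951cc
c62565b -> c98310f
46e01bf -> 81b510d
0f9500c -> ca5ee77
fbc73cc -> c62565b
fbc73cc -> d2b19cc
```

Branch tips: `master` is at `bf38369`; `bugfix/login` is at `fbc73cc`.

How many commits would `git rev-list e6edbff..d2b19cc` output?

3

Reachable from d2b19cc: {32bd0ca, ca5ee77, d2b19cc, e6edbff}.
Reachable from e6edbff: {e6edbff}.
In d2b19cc's history but not e6edbff's: {32bd0ca, ca5ee77, d2b19cc} — 3 commits.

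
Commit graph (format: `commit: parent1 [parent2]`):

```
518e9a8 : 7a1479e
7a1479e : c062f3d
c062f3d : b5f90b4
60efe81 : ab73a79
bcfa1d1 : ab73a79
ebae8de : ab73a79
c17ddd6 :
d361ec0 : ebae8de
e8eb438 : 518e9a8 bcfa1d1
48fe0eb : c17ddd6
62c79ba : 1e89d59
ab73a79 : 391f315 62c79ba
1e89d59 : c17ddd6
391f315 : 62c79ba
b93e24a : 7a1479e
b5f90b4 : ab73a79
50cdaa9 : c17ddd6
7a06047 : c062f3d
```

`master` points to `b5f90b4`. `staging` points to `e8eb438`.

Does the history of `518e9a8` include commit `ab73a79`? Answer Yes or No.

Ancestors of 518e9a8 (commits reachable by following parents): {1e89d59, 391f315, 518e9a8, 62c79ba, 7a1479e, ab73a79, b5f90b4, c062f3d, c17ddd6}.
ab73a79 is in that set, so it is an ancestor of 518e9a8.

Yes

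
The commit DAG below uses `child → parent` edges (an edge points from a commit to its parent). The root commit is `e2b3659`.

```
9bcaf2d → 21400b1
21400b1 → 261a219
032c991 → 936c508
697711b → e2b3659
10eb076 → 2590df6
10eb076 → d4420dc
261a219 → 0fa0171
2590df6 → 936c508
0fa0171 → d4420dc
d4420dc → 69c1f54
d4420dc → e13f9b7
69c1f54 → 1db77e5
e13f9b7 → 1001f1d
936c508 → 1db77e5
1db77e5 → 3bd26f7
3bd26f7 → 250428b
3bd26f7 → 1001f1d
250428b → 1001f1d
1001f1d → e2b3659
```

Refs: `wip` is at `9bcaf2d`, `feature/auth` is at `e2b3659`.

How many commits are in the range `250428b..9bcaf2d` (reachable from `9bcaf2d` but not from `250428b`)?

9

Reachable from 9bcaf2d: {0fa0171, 1001f1d, 1db77e5, 21400b1, 250428b, 261a219, 3bd26f7, 69c1f54, 9bcaf2d, d4420dc, e13f9b7, e2b3659}.
Reachable from 250428b: {1001f1d, 250428b, e2b3659}.
In 9bcaf2d's history but not 250428b's: {0fa0171, 1db77e5, 21400b1, 261a219, 3bd26f7, 69c1f54, 9bcaf2d, d4420dc, e13f9b7} — 9 commits.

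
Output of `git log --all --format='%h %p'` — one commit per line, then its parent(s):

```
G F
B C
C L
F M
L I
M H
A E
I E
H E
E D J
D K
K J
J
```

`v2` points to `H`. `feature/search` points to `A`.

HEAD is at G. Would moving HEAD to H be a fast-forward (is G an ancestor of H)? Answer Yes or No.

A fast-forward from G to H is possible iff G is an ancestor of H.
Ancestors of H: {D, E, H, J, K}.
G is not among them, so fast-forward is not possible.

No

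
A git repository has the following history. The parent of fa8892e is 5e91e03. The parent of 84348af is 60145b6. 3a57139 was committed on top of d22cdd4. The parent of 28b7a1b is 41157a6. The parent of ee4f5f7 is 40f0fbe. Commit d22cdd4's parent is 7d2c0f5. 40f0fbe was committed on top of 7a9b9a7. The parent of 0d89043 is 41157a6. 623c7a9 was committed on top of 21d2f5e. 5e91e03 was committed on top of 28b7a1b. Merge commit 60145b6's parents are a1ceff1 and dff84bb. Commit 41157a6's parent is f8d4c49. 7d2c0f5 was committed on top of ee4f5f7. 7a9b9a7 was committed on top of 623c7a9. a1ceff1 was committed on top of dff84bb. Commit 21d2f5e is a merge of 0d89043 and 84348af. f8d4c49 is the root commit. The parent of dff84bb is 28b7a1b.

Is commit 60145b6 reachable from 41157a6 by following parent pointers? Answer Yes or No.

Ancestors of 41157a6: {41157a6, f8d4c49}.
60145b6 is not in that set, so it is not an ancestor of 41157a6.

No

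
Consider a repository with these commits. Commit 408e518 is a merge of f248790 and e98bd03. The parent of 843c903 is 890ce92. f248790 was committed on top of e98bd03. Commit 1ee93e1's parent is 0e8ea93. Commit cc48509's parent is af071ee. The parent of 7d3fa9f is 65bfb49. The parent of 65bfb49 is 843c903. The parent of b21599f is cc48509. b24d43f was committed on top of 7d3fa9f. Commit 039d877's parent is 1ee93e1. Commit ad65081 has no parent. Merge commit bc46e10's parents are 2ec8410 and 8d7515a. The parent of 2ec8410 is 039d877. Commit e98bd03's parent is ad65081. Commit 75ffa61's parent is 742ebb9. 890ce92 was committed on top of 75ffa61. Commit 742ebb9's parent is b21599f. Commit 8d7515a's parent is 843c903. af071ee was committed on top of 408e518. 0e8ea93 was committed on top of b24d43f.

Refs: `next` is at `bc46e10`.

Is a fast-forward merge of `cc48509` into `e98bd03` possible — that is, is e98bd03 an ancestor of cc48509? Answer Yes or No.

Yes

A fast-forward from e98bd03 to cc48509 is possible iff e98bd03 is an ancestor of cc48509.
Ancestors of cc48509: {408e518, ad65081, af071ee, cc48509, e98bd03, f248790}.
e98bd03 is among them, so fast-forward is possible.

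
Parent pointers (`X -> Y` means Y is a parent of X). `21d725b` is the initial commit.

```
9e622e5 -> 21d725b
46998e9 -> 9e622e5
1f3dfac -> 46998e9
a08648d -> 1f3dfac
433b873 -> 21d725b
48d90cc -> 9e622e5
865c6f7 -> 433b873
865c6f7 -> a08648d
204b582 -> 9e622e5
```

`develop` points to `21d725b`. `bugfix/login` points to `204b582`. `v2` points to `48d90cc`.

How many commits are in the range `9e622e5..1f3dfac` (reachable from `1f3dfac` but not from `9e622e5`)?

2

Reachable from 1f3dfac: {1f3dfac, 21d725b, 46998e9, 9e622e5}.
Reachable from 9e622e5: {21d725b, 9e622e5}.
In 1f3dfac's history but not 9e622e5's: {1f3dfac, 46998e9} — 2 commits.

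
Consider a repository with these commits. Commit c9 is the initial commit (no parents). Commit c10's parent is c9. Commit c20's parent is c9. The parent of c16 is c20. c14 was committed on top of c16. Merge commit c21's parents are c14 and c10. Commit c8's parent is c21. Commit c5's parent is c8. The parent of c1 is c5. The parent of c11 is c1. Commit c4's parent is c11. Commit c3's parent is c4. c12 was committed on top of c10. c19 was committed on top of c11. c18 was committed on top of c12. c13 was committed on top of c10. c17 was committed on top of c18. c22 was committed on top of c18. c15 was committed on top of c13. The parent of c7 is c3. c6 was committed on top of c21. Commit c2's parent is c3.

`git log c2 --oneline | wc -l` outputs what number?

Walking parent pointers from c2: reachable set = {c1, c10, c11, c14, c16, c2, c20, c21, c3, c4, c5, c8, c9}.
That is 13 commits.

13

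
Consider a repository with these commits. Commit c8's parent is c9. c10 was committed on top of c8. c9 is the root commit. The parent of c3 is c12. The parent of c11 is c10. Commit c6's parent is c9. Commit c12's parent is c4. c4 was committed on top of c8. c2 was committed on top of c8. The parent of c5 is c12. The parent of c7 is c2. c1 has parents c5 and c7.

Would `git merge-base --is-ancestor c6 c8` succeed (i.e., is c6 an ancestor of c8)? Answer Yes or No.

Ancestors of c8: {c8, c9}.
c6 is not in that set, so it is not an ancestor of c8.

No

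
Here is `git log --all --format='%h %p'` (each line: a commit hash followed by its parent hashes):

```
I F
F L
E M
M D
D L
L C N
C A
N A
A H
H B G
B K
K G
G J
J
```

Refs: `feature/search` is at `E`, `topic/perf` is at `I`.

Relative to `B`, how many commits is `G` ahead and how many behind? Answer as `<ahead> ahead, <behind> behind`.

Reachable from G: {G, J}.
Reachable from B: {B, G, J, K}.
Only in G's history (ahead): {} — 0.
Only in B's history (behind): {B, K} — 2.

0 ahead, 2 behind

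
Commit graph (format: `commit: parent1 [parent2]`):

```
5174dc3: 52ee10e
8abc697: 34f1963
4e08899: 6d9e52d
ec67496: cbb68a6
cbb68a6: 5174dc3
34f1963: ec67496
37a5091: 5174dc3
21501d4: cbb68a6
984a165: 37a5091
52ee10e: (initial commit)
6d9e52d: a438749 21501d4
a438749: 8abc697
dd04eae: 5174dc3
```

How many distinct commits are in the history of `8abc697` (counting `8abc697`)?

Walking parent pointers from 8abc697: reachable set = {34f1963, 5174dc3, 52ee10e, 8abc697, cbb68a6, ec67496}.
That is 6 commits.

6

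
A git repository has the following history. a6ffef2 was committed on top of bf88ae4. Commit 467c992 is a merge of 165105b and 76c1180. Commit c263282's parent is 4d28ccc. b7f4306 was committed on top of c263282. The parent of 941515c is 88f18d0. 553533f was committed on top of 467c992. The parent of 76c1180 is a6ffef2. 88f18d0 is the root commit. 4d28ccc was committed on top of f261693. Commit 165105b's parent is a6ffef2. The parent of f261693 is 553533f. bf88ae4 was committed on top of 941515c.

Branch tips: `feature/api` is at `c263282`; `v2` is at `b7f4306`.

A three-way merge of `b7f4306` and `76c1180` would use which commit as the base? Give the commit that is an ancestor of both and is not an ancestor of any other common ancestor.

76c1180

Ancestors of b7f4306: {165105b, 467c992, 4d28ccc, 553533f, 76c1180, 88f18d0, 941515c, a6ffef2, b7f4306, bf88ae4, c263282, f261693}.
Ancestors of 76c1180: {76c1180, 88f18d0, 941515c, a6ffef2, bf88ae4}.
Common ancestors: {76c1180, 88f18d0, 941515c, a6ffef2, bf88ae4}.
Among these, 76c1180 is not an ancestor of any other common ancestor — it is the merge base.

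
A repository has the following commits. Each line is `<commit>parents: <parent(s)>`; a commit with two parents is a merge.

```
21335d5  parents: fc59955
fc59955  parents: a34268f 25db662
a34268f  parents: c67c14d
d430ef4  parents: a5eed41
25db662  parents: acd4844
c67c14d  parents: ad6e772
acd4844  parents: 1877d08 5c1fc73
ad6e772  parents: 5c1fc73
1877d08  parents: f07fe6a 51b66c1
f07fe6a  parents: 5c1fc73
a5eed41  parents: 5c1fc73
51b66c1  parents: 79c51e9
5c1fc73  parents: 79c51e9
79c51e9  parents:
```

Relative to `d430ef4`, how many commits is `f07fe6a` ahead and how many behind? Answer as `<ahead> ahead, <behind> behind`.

1 ahead, 2 behind

Reachable from f07fe6a: {5c1fc73, 79c51e9, f07fe6a}.
Reachable from d430ef4: {5c1fc73, 79c51e9, a5eed41, d430ef4}.
Only in f07fe6a's history (ahead): {f07fe6a} — 1.
Only in d430ef4's history (behind): {a5eed41, d430ef4} — 2.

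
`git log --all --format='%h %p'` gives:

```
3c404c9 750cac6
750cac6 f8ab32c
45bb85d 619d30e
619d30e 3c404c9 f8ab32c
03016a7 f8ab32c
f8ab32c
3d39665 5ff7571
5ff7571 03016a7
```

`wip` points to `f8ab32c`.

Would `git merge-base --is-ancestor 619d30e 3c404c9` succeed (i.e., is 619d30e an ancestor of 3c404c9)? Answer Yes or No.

Ancestors of 3c404c9: {3c404c9, 750cac6, f8ab32c}.
619d30e is not in that set, so it is not an ancestor of 3c404c9.

No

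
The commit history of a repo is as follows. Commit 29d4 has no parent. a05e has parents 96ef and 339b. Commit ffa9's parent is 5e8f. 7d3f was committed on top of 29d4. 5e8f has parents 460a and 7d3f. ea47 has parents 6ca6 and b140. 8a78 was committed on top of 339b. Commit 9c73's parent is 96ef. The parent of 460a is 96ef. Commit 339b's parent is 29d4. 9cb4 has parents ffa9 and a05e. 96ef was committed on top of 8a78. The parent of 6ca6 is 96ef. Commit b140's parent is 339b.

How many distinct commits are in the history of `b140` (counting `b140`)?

Walking parent pointers from b140: reachable set = {29d4, 339b, b140}.
That is 3 commits.

3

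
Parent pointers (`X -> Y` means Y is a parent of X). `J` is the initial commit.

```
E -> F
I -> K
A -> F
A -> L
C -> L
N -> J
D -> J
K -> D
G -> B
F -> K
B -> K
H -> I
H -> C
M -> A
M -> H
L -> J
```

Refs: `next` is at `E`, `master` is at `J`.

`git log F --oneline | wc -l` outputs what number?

4

Walking parent pointers from F: reachable set = {D, F, J, K}.
That is 4 commits.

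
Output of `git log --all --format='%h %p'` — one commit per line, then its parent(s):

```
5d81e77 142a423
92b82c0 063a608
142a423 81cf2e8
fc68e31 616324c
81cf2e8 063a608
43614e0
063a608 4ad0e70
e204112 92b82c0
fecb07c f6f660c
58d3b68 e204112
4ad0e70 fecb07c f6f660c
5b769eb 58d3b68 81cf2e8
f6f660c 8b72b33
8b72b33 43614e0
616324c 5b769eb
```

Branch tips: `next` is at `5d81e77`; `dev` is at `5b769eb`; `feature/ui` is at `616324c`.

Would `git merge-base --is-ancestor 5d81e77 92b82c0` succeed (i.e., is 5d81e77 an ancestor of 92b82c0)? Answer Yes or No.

No

Ancestors of 92b82c0: {063a608, 43614e0, 4ad0e70, 8b72b33, 92b82c0, f6f660c, fecb07c}.
5d81e77 is not in that set, so it is not an ancestor of 92b82c0.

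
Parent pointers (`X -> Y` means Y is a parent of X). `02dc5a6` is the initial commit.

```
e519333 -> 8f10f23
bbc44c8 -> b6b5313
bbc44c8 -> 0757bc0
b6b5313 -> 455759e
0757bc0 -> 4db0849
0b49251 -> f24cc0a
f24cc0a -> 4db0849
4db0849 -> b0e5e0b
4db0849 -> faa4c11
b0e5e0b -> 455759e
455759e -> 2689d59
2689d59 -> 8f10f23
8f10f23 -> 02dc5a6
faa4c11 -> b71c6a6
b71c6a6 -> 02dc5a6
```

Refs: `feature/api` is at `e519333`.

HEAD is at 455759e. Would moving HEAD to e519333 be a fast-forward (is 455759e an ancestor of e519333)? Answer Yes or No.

No

A fast-forward from 455759e to e519333 is possible iff 455759e is an ancestor of e519333.
Ancestors of e519333: {02dc5a6, 8f10f23, e519333}.
455759e is not among them, so fast-forward is not possible.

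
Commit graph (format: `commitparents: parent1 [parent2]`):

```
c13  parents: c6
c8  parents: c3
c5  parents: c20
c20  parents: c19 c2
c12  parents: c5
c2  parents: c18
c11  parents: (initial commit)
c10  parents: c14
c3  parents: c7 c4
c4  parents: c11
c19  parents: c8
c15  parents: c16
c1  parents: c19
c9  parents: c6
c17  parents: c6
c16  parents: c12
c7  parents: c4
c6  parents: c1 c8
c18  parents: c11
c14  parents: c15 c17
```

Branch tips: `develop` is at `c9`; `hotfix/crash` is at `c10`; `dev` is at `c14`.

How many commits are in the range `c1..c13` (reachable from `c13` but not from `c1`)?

Reachable from c13: {c1, c11, c13, c19, c3, c4, c6, c7, c8}.
Reachable from c1: {c1, c11, c19, c3, c4, c7, c8}.
In c13's history but not c1's: {c13, c6} — 2 commits.

2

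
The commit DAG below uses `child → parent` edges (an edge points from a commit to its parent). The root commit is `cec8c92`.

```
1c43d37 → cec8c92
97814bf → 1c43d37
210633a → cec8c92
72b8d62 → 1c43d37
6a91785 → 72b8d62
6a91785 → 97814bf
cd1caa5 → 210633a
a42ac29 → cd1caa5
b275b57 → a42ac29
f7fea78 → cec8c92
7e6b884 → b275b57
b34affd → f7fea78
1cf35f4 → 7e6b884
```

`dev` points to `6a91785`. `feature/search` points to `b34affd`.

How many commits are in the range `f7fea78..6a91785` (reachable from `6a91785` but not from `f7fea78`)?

4

Reachable from 6a91785: {1c43d37, 6a91785, 72b8d62, 97814bf, cec8c92}.
Reachable from f7fea78: {cec8c92, f7fea78}.
In 6a91785's history but not f7fea78's: {1c43d37, 6a91785, 72b8d62, 97814bf} — 4 commits.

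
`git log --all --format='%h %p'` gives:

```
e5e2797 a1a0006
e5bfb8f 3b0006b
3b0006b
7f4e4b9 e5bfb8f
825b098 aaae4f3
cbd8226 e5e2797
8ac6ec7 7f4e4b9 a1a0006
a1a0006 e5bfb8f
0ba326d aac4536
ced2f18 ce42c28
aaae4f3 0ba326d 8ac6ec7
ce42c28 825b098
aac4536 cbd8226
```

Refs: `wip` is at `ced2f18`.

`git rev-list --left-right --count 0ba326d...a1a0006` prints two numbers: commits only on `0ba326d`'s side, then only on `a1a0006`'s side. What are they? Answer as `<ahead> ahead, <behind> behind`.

4 ahead, 0 behind

Reachable from 0ba326d: {0ba326d, 3b0006b, a1a0006, aac4536, cbd8226, e5bfb8f, e5e2797}.
Reachable from a1a0006: {3b0006b, a1a0006, e5bfb8f}.
Only in 0ba326d's history (ahead): {0ba326d, aac4536, cbd8226, e5e2797} — 4.
Only in a1a0006's history (behind): {} — 0.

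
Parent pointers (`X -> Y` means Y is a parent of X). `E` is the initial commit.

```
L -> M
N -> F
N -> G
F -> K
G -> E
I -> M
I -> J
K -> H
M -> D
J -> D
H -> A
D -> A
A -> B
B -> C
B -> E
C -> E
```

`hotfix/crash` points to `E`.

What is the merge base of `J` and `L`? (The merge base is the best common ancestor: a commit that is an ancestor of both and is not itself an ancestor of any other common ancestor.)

D

Ancestors of J: {A, B, C, D, E, J}.
Ancestors of L: {A, B, C, D, E, L, M}.
Common ancestors: {A, B, C, D, E}.
Among these, D is not an ancestor of any other common ancestor — it is the merge base.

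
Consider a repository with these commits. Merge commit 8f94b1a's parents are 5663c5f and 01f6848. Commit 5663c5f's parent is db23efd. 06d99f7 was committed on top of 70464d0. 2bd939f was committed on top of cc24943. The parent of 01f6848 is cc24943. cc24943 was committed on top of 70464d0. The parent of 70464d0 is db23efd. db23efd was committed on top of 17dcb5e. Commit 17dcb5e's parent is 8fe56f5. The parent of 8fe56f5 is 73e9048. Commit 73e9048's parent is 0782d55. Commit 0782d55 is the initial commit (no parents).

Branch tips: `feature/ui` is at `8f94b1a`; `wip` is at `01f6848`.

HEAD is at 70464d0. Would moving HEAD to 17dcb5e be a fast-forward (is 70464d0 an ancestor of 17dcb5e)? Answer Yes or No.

A fast-forward from 70464d0 to 17dcb5e is possible iff 70464d0 is an ancestor of 17dcb5e.
Ancestors of 17dcb5e: {0782d55, 17dcb5e, 73e9048, 8fe56f5}.
70464d0 is not among them, so fast-forward is not possible.

No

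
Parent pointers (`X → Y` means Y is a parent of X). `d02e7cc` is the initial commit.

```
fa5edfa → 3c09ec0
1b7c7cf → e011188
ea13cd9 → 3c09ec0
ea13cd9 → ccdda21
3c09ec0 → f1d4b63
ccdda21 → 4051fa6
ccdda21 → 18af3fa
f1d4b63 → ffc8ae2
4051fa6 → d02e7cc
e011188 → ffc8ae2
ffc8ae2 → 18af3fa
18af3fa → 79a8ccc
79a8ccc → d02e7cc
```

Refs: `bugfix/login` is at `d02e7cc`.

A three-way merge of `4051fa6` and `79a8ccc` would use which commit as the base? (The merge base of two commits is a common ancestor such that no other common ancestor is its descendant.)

Ancestors of 4051fa6: {4051fa6, d02e7cc}.
Ancestors of 79a8ccc: {79a8ccc, d02e7cc}.
Common ancestors: {d02e7cc}.
The only common ancestor is d02e7cc, so it is the merge base.

d02e7cc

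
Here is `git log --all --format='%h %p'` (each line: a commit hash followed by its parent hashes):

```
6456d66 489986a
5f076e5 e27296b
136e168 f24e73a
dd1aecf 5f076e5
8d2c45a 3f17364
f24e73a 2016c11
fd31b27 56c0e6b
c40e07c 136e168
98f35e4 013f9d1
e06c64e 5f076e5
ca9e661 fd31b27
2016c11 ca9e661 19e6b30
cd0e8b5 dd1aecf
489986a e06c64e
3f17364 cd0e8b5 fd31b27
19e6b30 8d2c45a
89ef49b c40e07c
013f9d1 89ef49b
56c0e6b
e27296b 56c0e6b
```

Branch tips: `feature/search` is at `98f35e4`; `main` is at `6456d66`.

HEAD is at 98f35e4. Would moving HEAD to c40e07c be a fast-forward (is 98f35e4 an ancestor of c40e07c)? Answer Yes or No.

No

A fast-forward from 98f35e4 to c40e07c is possible iff 98f35e4 is an ancestor of c40e07c.
Ancestors of c40e07c: {136e168, 19e6b30, 2016c11, 3f17364, 56c0e6b, 5f076e5, 8d2c45a, c40e07c, ca9e661, cd0e8b5, dd1aecf, e27296b, f24e73a, fd31b27}.
98f35e4 is not among them, so fast-forward is not possible.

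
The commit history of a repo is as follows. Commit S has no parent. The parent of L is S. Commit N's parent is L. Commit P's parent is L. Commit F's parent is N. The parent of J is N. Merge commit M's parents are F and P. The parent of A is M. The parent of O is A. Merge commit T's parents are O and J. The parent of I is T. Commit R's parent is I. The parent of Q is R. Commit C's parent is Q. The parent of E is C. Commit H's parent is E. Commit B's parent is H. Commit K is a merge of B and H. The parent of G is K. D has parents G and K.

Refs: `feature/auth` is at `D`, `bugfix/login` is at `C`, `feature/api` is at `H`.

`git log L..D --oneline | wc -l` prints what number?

Reachable from D: {A, B, C, D, E, F, G, H, I, J, K, L, M, N, O, P, Q, R, S, T}.
Reachable from L: {L, S}.
In D's history but not L's: {A, B, C, D, E, F, G, H, I, J, K, M, N, O, P, Q, R, T} — 18 commits.

18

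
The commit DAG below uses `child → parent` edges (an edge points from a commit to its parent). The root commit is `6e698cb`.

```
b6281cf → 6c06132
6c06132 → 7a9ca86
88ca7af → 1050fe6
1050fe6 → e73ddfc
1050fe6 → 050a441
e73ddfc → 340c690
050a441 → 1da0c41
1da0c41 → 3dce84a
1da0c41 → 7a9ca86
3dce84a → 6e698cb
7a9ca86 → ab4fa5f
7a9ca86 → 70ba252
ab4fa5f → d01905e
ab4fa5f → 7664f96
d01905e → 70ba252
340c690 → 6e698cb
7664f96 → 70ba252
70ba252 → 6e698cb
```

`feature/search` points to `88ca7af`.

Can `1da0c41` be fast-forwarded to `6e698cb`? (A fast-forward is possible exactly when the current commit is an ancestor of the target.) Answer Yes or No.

A fast-forward from 1da0c41 to 6e698cb is possible iff 1da0c41 is an ancestor of 6e698cb.
Ancestors of 6e698cb: {6e698cb}.
1da0c41 is not among them, so fast-forward is not possible.

No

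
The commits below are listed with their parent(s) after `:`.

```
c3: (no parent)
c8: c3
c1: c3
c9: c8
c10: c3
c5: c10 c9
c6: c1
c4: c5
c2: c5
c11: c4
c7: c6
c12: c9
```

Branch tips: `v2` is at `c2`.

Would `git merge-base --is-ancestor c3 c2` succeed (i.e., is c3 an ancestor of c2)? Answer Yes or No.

Yes

Ancestors of c2 (commits reachable by following parents): {c10, c2, c3, c5, c8, c9}.
c3 is in that set, so it is an ancestor of c2.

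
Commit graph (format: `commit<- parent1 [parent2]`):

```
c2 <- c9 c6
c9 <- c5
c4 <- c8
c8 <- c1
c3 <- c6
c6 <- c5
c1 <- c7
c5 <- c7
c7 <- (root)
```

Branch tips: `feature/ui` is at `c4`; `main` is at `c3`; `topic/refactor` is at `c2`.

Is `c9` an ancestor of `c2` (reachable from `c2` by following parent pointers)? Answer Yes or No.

Yes

Ancestors of c2 (commits reachable by following parents): {c2, c5, c6, c7, c9}.
c9 is in that set, so it is an ancestor of c2.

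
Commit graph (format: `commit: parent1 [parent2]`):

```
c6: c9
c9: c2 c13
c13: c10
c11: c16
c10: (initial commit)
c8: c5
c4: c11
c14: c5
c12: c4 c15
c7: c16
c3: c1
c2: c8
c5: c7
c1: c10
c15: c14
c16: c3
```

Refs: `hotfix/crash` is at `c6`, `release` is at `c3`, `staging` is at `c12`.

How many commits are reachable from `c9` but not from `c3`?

Reachable from c9: {c1, c10, c13, c16, c2, c3, c5, c7, c8, c9}.
Reachable from c3: {c1, c10, c3}.
In c9's history but not c3's: {c13, c16, c2, c5, c7, c8, c9} — 7 commits.

7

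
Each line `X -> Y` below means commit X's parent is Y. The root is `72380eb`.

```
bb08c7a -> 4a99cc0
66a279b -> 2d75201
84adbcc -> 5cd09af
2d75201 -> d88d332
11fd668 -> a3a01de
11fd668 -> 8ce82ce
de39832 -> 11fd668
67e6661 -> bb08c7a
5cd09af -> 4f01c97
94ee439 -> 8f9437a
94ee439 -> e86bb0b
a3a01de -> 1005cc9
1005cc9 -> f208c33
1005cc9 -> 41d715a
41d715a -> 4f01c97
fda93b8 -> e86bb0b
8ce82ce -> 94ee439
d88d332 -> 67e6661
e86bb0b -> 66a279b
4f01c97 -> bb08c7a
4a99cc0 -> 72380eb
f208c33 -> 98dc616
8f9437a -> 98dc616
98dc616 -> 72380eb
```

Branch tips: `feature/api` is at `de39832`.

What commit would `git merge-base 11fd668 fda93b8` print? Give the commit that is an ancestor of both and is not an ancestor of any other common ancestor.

Ancestors of 11fd668: {1005cc9, 11fd668, 2d75201, 41d715a, 4a99cc0, 4f01c97, 66a279b, 67e6661, 72380eb, 8ce82ce, 8f9437a, 94ee439, 98dc616, a3a01de, bb08c7a, d88d332, e86bb0b, f208c33}.
Ancestors of fda93b8: {2d75201, 4a99cc0, 66a279b, 67e6661, 72380eb, bb08c7a, d88d332, e86bb0b, fda93b8}.
Common ancestors: {2d75201, 4a99cc0, 66a279b, 67e6661, 72380eb, bb08c7a, d88d332, e86bb0b}.
Among these, e86bb0b is not an ancestor of any other common ancestor — it is the merge base.

e86bb0b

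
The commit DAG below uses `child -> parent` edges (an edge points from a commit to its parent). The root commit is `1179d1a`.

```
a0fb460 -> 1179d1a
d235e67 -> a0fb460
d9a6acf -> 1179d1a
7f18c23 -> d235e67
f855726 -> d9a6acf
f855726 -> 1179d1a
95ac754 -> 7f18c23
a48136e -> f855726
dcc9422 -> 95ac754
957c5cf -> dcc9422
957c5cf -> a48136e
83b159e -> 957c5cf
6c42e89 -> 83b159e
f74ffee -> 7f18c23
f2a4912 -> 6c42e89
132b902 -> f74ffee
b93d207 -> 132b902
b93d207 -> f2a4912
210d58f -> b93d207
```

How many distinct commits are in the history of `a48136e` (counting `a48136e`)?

Walking parent pointers from a48136e: reachable set = {1179d1a, a48136e, d9a6acf, f855726}.
That is 4 commits.

4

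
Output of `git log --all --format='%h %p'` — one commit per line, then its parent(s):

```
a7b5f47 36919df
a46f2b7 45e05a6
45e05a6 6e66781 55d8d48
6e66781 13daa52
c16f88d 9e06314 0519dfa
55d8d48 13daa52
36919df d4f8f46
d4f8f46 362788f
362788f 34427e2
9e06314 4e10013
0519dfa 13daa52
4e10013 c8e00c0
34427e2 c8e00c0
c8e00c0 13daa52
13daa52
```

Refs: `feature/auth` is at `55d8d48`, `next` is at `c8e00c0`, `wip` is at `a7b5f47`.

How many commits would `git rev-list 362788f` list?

4

Walking parent pointers from 362788f: reachable set = {13daa52, 34427e2, 362788f, c8e00c0}.
That is 4 commits.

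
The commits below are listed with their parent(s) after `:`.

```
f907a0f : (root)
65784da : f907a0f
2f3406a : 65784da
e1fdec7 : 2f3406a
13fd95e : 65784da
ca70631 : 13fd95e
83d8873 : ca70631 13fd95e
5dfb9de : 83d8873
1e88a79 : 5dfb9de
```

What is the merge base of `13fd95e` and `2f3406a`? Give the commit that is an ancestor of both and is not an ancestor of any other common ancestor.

Ancestors of 13fd95e: {13fd95e, 65784da, f907a0f}.
Ancestors of 2f3406a: {2f3406a, 65784da, f907a0f}.
Common ancestors: {65784da, f907a0f}.
Among these, 65784da is not an ancestor of any other common ancestor — it is the merge base.

65784da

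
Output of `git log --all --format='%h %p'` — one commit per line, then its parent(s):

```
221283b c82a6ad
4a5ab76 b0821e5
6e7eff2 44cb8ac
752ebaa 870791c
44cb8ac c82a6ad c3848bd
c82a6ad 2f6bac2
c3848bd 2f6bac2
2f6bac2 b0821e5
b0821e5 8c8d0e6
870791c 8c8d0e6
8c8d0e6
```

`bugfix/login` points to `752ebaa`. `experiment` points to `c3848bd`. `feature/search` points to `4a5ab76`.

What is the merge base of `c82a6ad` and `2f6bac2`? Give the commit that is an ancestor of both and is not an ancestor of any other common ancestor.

2f6bac2

Ancestors of c82a6ad: {2f6bac2, 8c8d0e6, b0821e5, c82a6ad}.
Ancestors of 2f6bac2: {2f6bac2, 8c8d0e6, b0821e5}.
Common ancestors: {2f6bac2, 8c8d0e6, b0821e5}.
Among these, 2f6bac2 is not an ancestor of any other common ancestor — it is the merge base.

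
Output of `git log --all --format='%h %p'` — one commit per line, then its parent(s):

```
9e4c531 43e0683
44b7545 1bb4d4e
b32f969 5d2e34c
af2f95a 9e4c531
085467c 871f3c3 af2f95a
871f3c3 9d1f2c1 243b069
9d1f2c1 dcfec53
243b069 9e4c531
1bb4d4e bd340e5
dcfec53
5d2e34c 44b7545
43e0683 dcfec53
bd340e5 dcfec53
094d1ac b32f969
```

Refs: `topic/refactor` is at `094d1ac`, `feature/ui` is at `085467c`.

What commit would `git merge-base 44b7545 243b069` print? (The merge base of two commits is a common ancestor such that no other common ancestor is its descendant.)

dcfec53

Ancestors of 44b7545: {1bb4d4e, 44b7545, bd340e5, dcfec53}.
Ancestors of 243b069: {243b069, 43e0683, 9e4c531, dcfec53}.
Common ancestors: {dcfec53}.
The only common ancestor is dcfec53, so it is the merge base.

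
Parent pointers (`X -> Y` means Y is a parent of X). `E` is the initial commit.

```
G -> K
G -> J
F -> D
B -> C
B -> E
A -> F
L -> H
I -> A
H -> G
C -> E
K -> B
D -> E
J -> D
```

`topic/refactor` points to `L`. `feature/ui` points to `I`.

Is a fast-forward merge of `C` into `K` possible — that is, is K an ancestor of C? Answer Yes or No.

No

A fast-forward from K to C is possible iff K is an ancestor of C.
Ancestors of C: {C, E}.
K is not among them, so fast-forward is not possible.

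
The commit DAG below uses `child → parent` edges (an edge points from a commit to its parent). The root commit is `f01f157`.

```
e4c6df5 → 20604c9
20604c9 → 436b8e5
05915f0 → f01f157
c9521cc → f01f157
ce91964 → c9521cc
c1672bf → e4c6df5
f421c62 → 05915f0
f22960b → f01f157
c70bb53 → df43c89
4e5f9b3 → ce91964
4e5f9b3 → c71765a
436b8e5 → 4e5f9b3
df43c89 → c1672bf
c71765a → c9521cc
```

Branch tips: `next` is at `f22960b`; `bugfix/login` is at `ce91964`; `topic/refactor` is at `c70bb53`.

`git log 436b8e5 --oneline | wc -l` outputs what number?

Walking parent pointers from 436b8e5: reachable set = {436b8e5, 4e5f9b3, c71765a, c9521cc, ce91964, f01f157}.
That is 6 commits.

6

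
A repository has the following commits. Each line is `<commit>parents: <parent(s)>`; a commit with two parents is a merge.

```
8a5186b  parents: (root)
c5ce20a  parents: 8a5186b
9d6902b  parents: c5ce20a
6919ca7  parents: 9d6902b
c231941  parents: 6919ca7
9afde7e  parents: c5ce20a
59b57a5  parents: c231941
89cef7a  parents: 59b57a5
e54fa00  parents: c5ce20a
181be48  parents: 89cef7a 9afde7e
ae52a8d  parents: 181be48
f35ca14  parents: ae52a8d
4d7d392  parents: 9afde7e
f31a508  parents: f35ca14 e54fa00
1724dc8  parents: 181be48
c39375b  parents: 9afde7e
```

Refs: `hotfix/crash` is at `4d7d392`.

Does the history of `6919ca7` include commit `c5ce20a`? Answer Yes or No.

Ancestors of 6919ca7 (commits reachable by following parents): {6919ca7, 8a5186b, 9d6902b, c5ce20a}.
c5ce20a is in that set, so it is an ancestor of 6919ca7.

Yes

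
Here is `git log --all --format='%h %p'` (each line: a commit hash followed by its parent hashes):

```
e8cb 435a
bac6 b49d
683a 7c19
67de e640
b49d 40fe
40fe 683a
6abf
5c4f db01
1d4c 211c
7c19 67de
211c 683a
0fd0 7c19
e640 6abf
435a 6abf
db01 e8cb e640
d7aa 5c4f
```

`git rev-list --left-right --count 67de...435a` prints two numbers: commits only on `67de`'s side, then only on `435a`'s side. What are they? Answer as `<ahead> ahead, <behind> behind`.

2 ahead, 1 behind

Reachable from 67de: {67de, 6abf, e640}.
Reachable from 435a: {435a, 6abf}.
Only in 67de's history (ahead): {67de, e640} — 2.
Only in 435a's history (behind): {435a} — 1.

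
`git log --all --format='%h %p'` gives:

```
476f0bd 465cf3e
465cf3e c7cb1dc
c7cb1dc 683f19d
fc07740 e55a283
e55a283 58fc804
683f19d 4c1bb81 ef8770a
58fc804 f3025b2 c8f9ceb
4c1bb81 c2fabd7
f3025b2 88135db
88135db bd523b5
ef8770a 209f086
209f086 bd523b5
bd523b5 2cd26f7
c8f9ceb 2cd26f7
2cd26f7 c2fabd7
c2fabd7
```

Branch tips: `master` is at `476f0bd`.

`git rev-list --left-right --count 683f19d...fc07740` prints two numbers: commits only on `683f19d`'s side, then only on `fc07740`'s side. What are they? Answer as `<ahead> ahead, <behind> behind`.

4 ahead, 6 behind

Reachable from 683f19d: {209f086, 2cd26f7, 4c1bb81, 683f19d, bd523b5, c2fabd7, ef8770a}.
Reachable from fc07740: {2cd26f7, 58fc804, 88135db, bd523b5, c2fabd7, c8f9ceb, e55a283, f3025b2, fc07740}.
Only in 683f19d's history (ahead): {209f086, 4c1bb81, 683f19d, ef8770a} — 4.
Only in fc07740's history (behind): {58fc804, 88135db, c8f9ceb, e55a283, f3025b2, fc07740} — 6.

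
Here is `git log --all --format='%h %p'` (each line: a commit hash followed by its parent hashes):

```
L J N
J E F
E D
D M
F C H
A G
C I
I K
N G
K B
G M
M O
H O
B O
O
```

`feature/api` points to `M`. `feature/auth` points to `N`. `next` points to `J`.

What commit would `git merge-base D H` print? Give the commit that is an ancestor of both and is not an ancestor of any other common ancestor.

Ancestors of D: {D, M, O}.
Ancestors of H: {H, O}.
Common ancestors: {O}.
The only common ancestor is O, so it is the merge base.

O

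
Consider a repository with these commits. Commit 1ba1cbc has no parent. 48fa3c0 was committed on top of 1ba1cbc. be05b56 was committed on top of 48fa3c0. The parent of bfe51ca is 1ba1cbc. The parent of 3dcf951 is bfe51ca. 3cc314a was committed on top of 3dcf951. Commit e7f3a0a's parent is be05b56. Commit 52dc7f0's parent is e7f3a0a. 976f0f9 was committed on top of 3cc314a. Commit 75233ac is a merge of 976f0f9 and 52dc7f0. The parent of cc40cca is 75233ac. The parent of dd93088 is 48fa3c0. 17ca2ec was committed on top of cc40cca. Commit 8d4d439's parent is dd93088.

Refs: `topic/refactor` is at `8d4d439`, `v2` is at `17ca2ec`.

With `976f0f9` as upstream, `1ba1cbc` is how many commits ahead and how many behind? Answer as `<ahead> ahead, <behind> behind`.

Reachable from 1ba1cbc: {1ba1cbc}.
Reachable from 976f0f9: {1ba1cbc, 3cc314a, 3dcf951, 976f0f9, bfe51ca}.
Only in 1ba1cbc's history (ahead): {} — 0.
Only in 976f0f9's history (behind): {3cc314a, 3dcf951, 976f0f9, bfe51ca} — 4.

0 ahead, 4 behind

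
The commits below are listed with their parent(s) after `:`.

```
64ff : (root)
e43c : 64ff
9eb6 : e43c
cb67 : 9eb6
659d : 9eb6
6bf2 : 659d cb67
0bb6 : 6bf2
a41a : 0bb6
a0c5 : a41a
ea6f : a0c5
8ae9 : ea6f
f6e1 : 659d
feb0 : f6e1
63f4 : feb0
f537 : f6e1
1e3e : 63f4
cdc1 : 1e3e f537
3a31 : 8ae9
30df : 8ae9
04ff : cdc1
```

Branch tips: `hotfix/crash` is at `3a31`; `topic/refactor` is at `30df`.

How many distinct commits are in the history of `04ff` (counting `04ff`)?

Walking parent pointers from 04ff: reachable set = {04ff, 1e3e, 63f4, 64ff, 659d, 9eb6, cdc1, e43c, f537, f6e1, feb0}.
That is 11 commits.

11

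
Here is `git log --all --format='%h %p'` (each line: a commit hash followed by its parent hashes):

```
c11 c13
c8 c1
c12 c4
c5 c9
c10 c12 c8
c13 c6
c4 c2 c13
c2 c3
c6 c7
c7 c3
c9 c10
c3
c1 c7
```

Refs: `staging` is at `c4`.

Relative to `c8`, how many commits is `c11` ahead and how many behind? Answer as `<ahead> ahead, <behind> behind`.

3 ahead, 2 behind

Reachable from c11: {c11, c13, c3, c6, c7}.
Reachable from c8: {c1, c3, c7, c8}.
Only in c11's history (ahead): {c11, c13, c6} — 3.
Only in c8's history (behind): {c1, c8} — 2.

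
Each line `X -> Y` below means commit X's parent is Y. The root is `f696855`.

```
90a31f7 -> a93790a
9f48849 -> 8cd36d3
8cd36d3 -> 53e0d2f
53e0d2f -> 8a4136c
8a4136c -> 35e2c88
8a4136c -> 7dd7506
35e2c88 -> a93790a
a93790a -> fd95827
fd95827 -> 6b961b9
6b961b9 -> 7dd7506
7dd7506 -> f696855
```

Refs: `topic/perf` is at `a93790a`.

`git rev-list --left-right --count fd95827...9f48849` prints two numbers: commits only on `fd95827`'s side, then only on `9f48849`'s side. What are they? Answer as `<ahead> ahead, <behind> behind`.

0 ahead, 6 behind

Reachable from fd95827: {6b961b9, 7dd7506, f696855, fd95827}.
Reachable from 9f48849: {35e2c88, 53e0d2f, 6b961b9, 7dd7506, 8a4136c, 8cd36d3, 9f48849, a93790a, f696855, fd95827}.
Only in fd95827's history (ahead): {} — 0.
Only in 9f48849's history (behind): {35e2c88, 53e0d2f, 8a4136c, 8cd36d3, 9f48849, a93790a} — 6.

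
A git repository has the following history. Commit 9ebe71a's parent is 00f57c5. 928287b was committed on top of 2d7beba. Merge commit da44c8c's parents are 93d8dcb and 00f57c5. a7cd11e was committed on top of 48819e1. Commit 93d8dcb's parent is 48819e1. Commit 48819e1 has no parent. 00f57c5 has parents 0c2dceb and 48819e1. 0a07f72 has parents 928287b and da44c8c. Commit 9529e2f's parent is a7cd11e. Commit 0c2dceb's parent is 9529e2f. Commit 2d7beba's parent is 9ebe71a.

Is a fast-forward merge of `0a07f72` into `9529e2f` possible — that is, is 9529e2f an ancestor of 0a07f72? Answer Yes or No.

Yes

A fast-forward from 9529e2f to 0a07f72 is possible iff 9529e2f is an ancestor of 0a07f72.
Ancestors of 0a07f72: {00f57c5, 0a07f72, 0c2dceb, 2d7beba, 48819e1, 928287b, 93d8dcb, 9529e2f, 9ebe71a, a7cd11e, da44c8c}.
9529e2f is among them, so fast-forward is possible.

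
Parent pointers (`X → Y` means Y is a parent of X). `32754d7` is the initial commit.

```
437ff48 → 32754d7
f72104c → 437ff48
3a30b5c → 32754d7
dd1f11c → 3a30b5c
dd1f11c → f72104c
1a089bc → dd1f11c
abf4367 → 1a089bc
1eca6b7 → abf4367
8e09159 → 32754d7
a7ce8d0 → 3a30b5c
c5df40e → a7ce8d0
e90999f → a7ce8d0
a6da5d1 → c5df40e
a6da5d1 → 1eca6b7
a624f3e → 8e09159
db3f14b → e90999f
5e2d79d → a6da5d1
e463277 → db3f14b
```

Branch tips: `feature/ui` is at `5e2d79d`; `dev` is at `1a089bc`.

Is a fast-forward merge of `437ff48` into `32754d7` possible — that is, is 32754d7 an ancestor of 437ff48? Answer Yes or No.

A fast-forward from 32754d7 to 437ff48 is possible iff 32754d7 is an ancestor of 437ff48.
Ancestors of 437ff48: {32754d7, 437ff48}.
32754d7 is among them, so fast-forward is possible.

Yes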